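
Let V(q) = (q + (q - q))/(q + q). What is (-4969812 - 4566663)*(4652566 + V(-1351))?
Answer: -88738168226175/2 ≈ -4.4369e+13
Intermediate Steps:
V(q) = ½ (V(q) = (q + 0)/((2*q)) = q*(1/(2*q)) = ½)
(-4969812 - 4566663)*(4652566 + V(-1351)) = (-4969812 - 4566663)*(4652566 + ½) = -9536475*9305133/2 = -88738168226175/2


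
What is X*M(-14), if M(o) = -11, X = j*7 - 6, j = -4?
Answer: 374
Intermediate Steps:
X = -34 (X = -4*7 - 6 = -28 - 6 = -34)
X*M(-14) = -34*(-11) = 374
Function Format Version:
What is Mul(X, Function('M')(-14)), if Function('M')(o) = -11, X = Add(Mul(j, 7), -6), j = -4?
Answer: 374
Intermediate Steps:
X = -34 (X = Add(Mul(-4, 7), -6) = Add(-28, -6) = -34)
Mul(X, Function('M')(-14)) = Mul(-34, -11) = 374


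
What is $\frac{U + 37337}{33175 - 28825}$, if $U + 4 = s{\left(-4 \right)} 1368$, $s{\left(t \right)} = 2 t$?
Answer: $\frac{26389}{4350} \approx 6.0664$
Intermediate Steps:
$U = -10948$ ($U = -4 + 2 \left(-4\right) 1368 = -4 - 10944 = -10948$)
$\frac{U + 37337}{33175 - 28825} = \frac{-10948 + 37337}{33175 - 28825} = \frac{26389}{4350}$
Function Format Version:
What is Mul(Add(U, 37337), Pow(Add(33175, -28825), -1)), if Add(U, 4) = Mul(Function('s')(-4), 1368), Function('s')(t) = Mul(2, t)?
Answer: Rational(26389, 4350) ≈ 6.0664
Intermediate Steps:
U = -10948 (U = Add(-4, Mul(Mul(2, -4), 1368)) = Add(-4, Mul(-8, 1368)) = Add(-4, -10944) = -10948)
Mul(Add(U, 37337), Pow(Add(33175, -28825), -1)) = Mul(Add(-10948, 37337), Pow(Add(33175, -28825), -1)) = Mul(26389, Pow(4350, -1)) = Mul(26389, Rational(1, 4350)) = Rational(26389, 4350)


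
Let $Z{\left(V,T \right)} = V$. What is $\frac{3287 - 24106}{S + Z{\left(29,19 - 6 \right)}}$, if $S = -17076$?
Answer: $\frac{20819}{17047} \approx 1.2213$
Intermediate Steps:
$\frac{3287 - 24106}{S + Z{\left(29,19 - 6 \right)}} = \frac{3287 - 24106}{-17076 + 29} = - \frac{20819}{-17047} = \left(-20819\right) \left(- \frac{1}{17047}\right) = \frac{20819}{17047}$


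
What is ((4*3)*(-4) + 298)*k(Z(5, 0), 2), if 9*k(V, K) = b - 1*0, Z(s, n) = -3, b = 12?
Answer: 1000/3 ≈ 333.33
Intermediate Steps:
k(V, K) = 4/3 (k(V, K) = (12 - 1*0)/9 = (12 + 0)/9 = (⅑)*12 = 4/3)
((4*3)*(-4) + 298)*k(Z(5, 0), 2) = ((4*3)*(-4) + 298)*(4/3) = (12*(-4) + 298)*(4/3) = (-48 + 298)*(4/3) = 250*(4/3) = 1000/3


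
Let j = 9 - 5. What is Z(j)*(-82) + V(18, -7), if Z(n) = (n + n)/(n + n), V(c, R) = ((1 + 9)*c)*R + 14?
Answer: -1328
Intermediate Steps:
V(c, R) = 14 + 10*R*c (V(c, R) = (10*c)*R + 14 = 10*R*c + 14 = 14 + 10*R*c)
j = 4
Z(n) = 1 (Z(n) = (2*n)/((2*n)) = (2*n)*(1/(2*n)) = 1)
Z(j)*(-82) + V(18, -7) = 1*(-82) + (14 + 10*(-7)*18) = -82 + (14 - 1260) = -82 - 1246 = -1328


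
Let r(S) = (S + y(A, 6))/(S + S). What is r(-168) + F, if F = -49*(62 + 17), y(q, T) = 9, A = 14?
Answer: -433499/112 ≈ -3870.5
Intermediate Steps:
r(S) = (9 + S)/(2*S) (r(S) = (S + 9)/(S + S) = (9 + S)/((2*S)) = (9 + S)*(1/(2*S)) = (9 + S)/(2*S))
F = -3871 (F = -49*79 = -3871)
r(-168) + F = (½)*(9 - 168)/(-168) - 3871 = (½)*(-1/168)*(-159) - 3871 = 53/112 - 3871 = -433499/112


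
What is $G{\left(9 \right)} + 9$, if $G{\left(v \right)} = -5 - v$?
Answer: $-5$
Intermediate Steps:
$G{\left(9 \right)} + 9 = \left(-5 - 9\right) + 9 = -14 + 9 = -5$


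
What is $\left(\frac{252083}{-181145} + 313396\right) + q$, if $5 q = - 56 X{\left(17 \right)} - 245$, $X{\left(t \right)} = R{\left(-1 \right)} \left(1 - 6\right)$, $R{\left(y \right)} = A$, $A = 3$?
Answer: $\frac{56791422592}{181145} \approx 3.1351 \cdot 10^{5}$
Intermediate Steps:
$R{\left(y \right)} = 3$
$X{\left(t \right)} = -15$ ($X{\left(t \right)} = 3 \left(1 - 6\right) = 3 \left(-5\right) = -15$)
$q = 119$ ($q = \frac{\left(-56\right) \left(-15\right) - 245}{5} = \frac{840 - 245}{5} = \frac{1}{5} \cdot 595 = 119$)
$\left(\frac{252083}{-181145} + 313396\right) + q = \left(\frac{252083}{-181145} + 313396\right) + 119 = \left(252083 \left(- \frac{1}{181145}\right) + 313396\right) + 119 = \left(- \frac{252083}{181145} + 313396\right) + 119 = \frac{56769866337}{181145} + 119 = \frac{56791422592}{181145}$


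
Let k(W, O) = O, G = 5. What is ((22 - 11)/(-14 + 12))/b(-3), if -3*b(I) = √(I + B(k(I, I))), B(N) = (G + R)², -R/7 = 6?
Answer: 33*√1366/2732 ≈ 0.44644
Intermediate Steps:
R = -42 (R = -7*6 = -42)
B(N) = 1369 (B(N) = (5 - 42)² = (-37)² = 1369)
b(I) = -√(1369 + I)/3 (b(I) = -√(I + 1369)/3 = -√(1369 + I)/3)
((22 - 11)/(-14 + 12))/b(-3) = ((22 - 11)/(-14 + 12))/((-√(1369 - 3)/3)) = (11/(-2))/((-√1366/3)) = (11*(-½))*(-3*√1366/1366) = -(-33)*√1366/2732 = 33*√1366/2732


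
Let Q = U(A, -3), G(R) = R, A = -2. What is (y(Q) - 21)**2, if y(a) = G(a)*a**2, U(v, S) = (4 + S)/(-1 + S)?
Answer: 1809025/4096 ≈ 441.66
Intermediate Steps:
U(v, S) = (4 + S)/(-1 + S)
Q = -1/4 (Q = (4 - 3)/(-1 - 3) = 1/(-4) = -1/4*1 = -1/4 ≈ -0.25000)
y(a) = a**3 (y(a) = a*a**2 = a**3)
(y(Q) - 21)**2 = ((-1/4)**3 - 21)**2 = (-1/64 - 21)**2 = (-1345/64)**2 = 1809025/4096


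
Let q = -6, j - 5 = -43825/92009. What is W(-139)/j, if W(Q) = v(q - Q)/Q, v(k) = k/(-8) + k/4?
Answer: -1748171/66119520 ≈ -0.026440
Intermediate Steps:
j = 416220/92009 (j = 5 - 43825/92009 = 416220/92009 ≈ 4.5237)
v(k) = k/8 (v(k) = k*(-⅛) + k*(¼) = -k/8 + k/4 = k/8)
W(Q) = (-¾ - Q/8)/Q (W(Q) = ((-6 - Q)/8)/Q = (-¾ - Q/8)/Q)
W(-139)/j = ((⅛)*(-6 - 1*(-139))/(-139))/(416220/92009) = ((⅛)*(-1/139)*(-6 + 139))*(92009/416220) = ((⅛)*(-1/139)*133)*(92009/416220) = -133/1112*92009/416220 = -1748171/66119520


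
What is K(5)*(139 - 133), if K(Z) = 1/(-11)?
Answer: -6/11 ≈ -0.54545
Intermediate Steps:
K(Z) = -1/11
K(5)*(139 - 133) = -(139 - 133)/11 = -1/11*6 = -6/11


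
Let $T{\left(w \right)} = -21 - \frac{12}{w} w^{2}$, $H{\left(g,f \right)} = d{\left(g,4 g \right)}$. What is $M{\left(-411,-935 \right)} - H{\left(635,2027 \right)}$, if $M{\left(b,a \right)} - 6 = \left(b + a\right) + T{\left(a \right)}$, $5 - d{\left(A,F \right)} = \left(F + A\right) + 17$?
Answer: $13046$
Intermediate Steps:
$d{\left(A,F \right)} = -12 - A - F$ ($d{\left(A,F \right)} = 5 - \left(\left(F + A\right) + 17\right) = 5 - \left(\left(A + F\right) + 17\right) = 5 - \left(17 + A + F\right) = -12 - A - F$)
$H{\left(g,f \right)} = -12 - 5 g$ ($H{\left(g,f \right)} = -12 - g - 4 g = -12 - 5 g$)
$T{\left(w \right)} = -21 - 12 w$
$M{\left(b,a \right)} = -15 + b - 11 a$ ($M{\left(b,a \right)} = 6 - \left(21 - b + 11 a\right) = -15 + b - 11 a$)
$M{\left(-411,-935 \right)} - H{\left(635,2027 \right)} = \left(-15 - 411 - -10285\right) - \left(-12 - 3175\right) = \left(-15 - 411 + 10285\right) - \left(-12 - 3175\right) = 9859 - -3187 = 9859 + 3187 = 13046$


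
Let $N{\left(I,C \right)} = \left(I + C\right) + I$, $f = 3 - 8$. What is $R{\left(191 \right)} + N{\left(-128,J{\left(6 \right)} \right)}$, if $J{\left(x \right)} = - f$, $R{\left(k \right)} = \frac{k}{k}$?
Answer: $-250$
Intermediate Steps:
$f = -5$ ($f = 3 - 8 = -5$)
$R{\left(k \right)} = 1$
$J{\left(x \right)} = 5$ ($J{\left(x \right)} = \left(-1\right) \left(-5\right) = 5$)
$N{\left(I,C \right)} = C + 2 I$ ($N{\left(I,C \right)} = \left(C + I\right) + I = C + 2 I$)
$R{\left(191 \right)} + N{\left(-128,J{\left(6 \right)} \right)} = 1 + \left(5 + 2 \left(-128\right)\right) = 1 + \left(5 - 256\right) = 1 - 251 = -250$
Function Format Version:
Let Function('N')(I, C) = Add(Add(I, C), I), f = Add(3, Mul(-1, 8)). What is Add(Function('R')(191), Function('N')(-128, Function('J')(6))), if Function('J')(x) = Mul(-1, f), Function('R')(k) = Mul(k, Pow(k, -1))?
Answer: -250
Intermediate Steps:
f = -5 (f = Add(3, -8) = -5)
Function('R')(k) = 1
Function('J')(x) = 5 (Function('J')(x) = Mul(-1, -5) = 5)
Function('N')(I, C) = Add(C, Mul(2, I)) (Function('N')(I, C) = Add(Add(C, I), I) = Add(C, Mul(2, I)))
Add(Function('R')(191), Function('N')(-128, Function('J')(6))) = Add(1, Add(5, Mul(2, -128))) = Add(1, Add(5, -256)) = Add(1, -251) = -250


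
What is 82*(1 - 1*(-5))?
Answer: 492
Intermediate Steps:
82*(1 - 1*(-5)) = 82*(1 + 5) = 82*6 = 492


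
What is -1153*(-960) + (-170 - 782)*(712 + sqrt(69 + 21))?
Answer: 429056 - 2856*sqrt(10) ≈ 4.2002e+5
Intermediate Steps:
-1153*(-960) + (-170 - 782)*(712 + sqrt(69 + 21)) = 1106880 - 952*(712 + sqrt(90)) = 1106880 - 952*(712 + 3*sqrt(10)) = 1106880 + (-677824 - 2856*sqrt(10)) = 429056 - 2856*sqrt(10)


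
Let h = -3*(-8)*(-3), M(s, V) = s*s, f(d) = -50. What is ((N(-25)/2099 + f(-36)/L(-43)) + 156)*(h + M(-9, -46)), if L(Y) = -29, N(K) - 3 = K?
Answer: 86401692/60871 ≈ 1419.4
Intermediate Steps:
M(s, V) = s**2
N(K) = 3 + K
h = -72 (h = 24*(-3) = -72)
((N(-25)/2099 + f(-36)/L(-43)) + 156)*(h + M(-9, -46)) = (((3 - 25)/2099 - 50/(-29)) + 156)*(-72 + (-9)**2) = ((-22*1/2099 - 50*(-1/29)) + 156)*(-72 + 81) = ((-22/2099 + 50/29) + 156)*9 = (104312/60871 + 156)*9 = (9600188/60871)*9 = 86401692/60871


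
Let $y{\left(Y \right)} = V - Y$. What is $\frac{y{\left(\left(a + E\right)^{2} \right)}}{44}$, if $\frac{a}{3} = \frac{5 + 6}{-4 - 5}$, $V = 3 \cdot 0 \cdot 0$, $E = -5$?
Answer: $- \frac{169}{99} \approx -1.7071$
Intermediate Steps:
$V = 0$ ($V = 0 \cdot 0 = 0$)
$a = - \frac{11}{3}$ ($a = 3 \frac{5 + 6}{-4 - 5} = 3 \frac{11}{-9} = 3 \cdot 11 \left(- \frac{1}{9}\right) = 3 \left(- \frac{11}{9}\right) = - \frac{11}{3} \approx -3.6667$)
$y{\left(Y \right)} = - Y$ ($y{\left(Y \right)} = 0 - Y = - Y$)
$\frac{y{\left(\left(a + E\right)^{2} \right)}}{44} = \frac{\left(-1\right) \left(- \frac{11}{3} - 5\right)^{2}}{44} = - \left(- \frac{26}{3}\right)^{2} \cdot \frac{1}{44} = \left(-1\right) \frac{676}{9} \cdot \frac{1}{44} = \left(- \frac{676}{9}\right) \frac{1}{44} = - \frac{169}{99}$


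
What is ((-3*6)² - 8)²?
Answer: 99856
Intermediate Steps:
((-3*6)² - 8)² = ((-18)² - 8)² = (324 - 8)² = 316² = 99856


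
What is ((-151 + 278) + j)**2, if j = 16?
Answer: 20449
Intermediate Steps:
((-151 + 278) + j)**2 = ((-151 + 278) + 16)**2 = (127 + 16)**2 = 143**2 = 20449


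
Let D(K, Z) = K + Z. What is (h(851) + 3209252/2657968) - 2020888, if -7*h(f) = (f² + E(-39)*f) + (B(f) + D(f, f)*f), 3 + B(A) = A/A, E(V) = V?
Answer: -10821663904785/4651444 ≈ -2.3265e+6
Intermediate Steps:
B(A) = -2 (B(A) = -3 + A/A = -3 + 1 = -2)
h(f) = 2/7 - 3*f²/7 + 39*f/7 (h(f) = -((f² - 39*f) + (-2 + (f + f)*f))/7 = -((f² - 39*f) + (-2 + (2*f)*f))/7 = -((f² - 39*f) + (-2 + 2*f²))/7 = -(-2 - 39*f + 3*f²)/7 = 2/7 - 3*f²/7 + 39*f/7)
(h(851) + 3209252/2657968) - 2020888 = ((2/7 - 3/7*851² + (39/7)*851) + 3209252/2657968) - 2020888 = ((2/7 - 3/7*724201 + 33189/7) + 3209252*(1/2657968)) - 2020888 = ((2/7 - 2172603/7 + 33189/7) + 802313/664492) - 2020888 = (-2139412/7 + 802313/664492) - 2020888 = -1421616542513/4651444 - 2020888 = -10821663904785/4651444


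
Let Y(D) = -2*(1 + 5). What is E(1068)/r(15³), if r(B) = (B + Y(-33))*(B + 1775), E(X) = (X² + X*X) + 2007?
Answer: 152217/1154630 ≈ 0.13183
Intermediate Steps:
Y(D) = -12 (Y(D) = -2*6 = -12)
E(X) = 2007 + 2*X² (E(X) = (X² + X²) + 2007 = 2*X² + 2007 = 2007 + 2*X²)
r(B) = (-12 + B)*(1775 + B) (r(B) = (B - 12)*(B + 1775) = (-12 + B)*(1775 + B))
E(1068)/r(15³) = (2007 + 2*1068²)/(-21300 + (15³)² + 1763*15³) = (2007 + 2*1140624)/(-21300 + 3375² + 1763*3375) = (2007 + 2281248)/(-21300 + 11390625 + 5950125) = 2283255/17319450 = 2283255*(1/17319450) = 152217/1154630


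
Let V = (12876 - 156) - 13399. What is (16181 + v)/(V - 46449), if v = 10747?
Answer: -3366/5891 ≈ -0.57138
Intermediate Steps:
V = -679 (V = 12720 - 13399 = -679)
(16181 + v)/(V - 46449) = (16181 + 10747)/(-679 - 46449) = 26928/(-47128) = 26928*(-1/47128) = -3366/5891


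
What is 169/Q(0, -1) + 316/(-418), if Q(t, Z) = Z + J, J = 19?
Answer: 32477/3762 ≈ 8.6329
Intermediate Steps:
Q(t, Z) = 19 + Z (Q(t, Z) = Z + 19 = 19 + Z)
169/Q(0, -1) + 316/(-418) = 169/(19 - 1) + 316/(-418) = 169/18 + 316*(-1/418) = 169*(1/18) - 158/209 = 169/18 - 158/209 = 32477/3762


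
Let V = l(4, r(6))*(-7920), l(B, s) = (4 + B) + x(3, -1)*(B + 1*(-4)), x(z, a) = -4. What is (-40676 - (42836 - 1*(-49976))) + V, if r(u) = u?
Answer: -196848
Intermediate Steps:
l(B, s) = 20 - 3*B (l(B, s) = (4 + B) - 4*(B + 1*(-4)) = (4 + B) - 4*(B - 4) = (4 + B) - 4*(-4 + B) = (4 + B) + (16 - 4*B) = 20 - 3*B)
V = -63360 (V = (20 - 3*4)*(-7920) = (20 - 12)*(-7920) = 8*(-7920) = -63360)
(-40676 - (42836 - 1*(-49976))) + V = (-40676 - (42836 - 1*(-49976))) - 63360 = (-40676 - (42836 + 49976)) - 63360 = (-40676 - 1*92812) - 63360 = (-40676 - 92812) - 63360 = -133488 - 63360 = -196848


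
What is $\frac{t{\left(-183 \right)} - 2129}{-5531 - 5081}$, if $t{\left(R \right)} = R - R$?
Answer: $\frac{2129}{10612} \approx 0.20062$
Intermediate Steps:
$t{\left(R \right)} = 0$
$\frac{t{\left(-183 \right)} - 2129}{-5531 - 5081} = \frac{0 - 2129}{-5531 - 5081} = - \frac{2129}{-10612} = \left(-2129\right) \left(- \frac{1}{10612}\right) = \frac{2129}{10612}$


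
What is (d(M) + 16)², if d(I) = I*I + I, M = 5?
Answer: 2116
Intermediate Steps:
d(I) = I + I² (d(I) = I² + I = I + I²)
(d(M) + 16)² = (5*(1 + 5) + 16)² = (5*6 + 16)² = (30 + 16)² = 46² = 2116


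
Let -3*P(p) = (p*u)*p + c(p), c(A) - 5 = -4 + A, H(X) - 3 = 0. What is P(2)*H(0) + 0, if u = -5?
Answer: 17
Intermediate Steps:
H(X) = 3 (H(X) = 3 + 0 = 3)
c(A) = 1 + A (c(A) = 5 + (-4 + A) = 1 + A)
P(p) = -⅓ - p/3 + 5*p²/3 (P(p) = -((p*(-5))*p + (1 + p))/3 = -((-5*p)*p + (1 + p))/3 = -(-5*p² + (1 + p))/3 = -(1 + p - 5*p²)/3 = -⅓ - p/3 + 5*p²/3)
P(2)*H(0) + 0 = (-⅓ - ⅓*2 + (5/3)*2²)*3 + 0 = (-⅓ - ⅔ + (5/3)*4)*3 + 0 = (-⅓ - ⅔ + 20/3)*3 + 0 = (17/3)*3 + 0 = 17 + 0 = 17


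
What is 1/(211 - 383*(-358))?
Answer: 1/137325 ≈ 7.2820e-6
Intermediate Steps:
1/(211 - 383*(-358)) = 1/(211 + 137114) = 1/137325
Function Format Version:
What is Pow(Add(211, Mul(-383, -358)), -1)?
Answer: Rational(1, 137325) ≈ 7.2820e-6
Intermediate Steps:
Pow(Add(211, Mul(-383, -358)), -1) = Pow(Add(211, 137114), -1) = Pow(137325, -1) = Rational(1, 137325)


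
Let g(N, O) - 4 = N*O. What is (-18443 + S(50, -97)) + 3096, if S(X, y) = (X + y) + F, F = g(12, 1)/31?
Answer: -477198/31 ≈ -15393.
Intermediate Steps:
g(N, O) = 4 + N*O
F = 16/31 (F = (4 + 12*1)/31 = (4 + 12)*(1/31) = 16*(1/31) = 16/31 ≈ 0.51613)
S(X, y) = 16/31 + X + y (S(X, y) = (X + y) + 16/31 = 16/31 + X + y)
(-18443 + S(50, -97)) + 3096 = (-18443 + (16/31 + 50 - 97)) + 3096 = (-18443 - 1441/31) + 3096 = -573174/31 + 3096 = -477198/31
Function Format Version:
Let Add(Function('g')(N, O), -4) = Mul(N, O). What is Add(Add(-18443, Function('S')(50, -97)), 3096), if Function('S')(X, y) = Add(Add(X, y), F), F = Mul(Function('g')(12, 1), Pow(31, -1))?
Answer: Rational(-477198, 31) ≈ -15393.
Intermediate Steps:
Function('g')(N, O) = Add(4, Mul(N, O))
F = Rational(16, 31) (F = Mul(Add(4, Mul(12, 1)), Pow(31, -1)) = Mul(Add(4, 12), Rational(1, 31)) = Mul(16, Rational(1, 31)) = Rational(16, 31) ≈ 0.51613)
Function('S')(X, y) = Add(Rational(16, 31), X, y) (Function('S')(X, y) = Add(Add(X, y), Rational(16, 31)) = Add(Rational(16, 31), X, y))
Add(Add(-18443, Function('S')(50, -97)), 3096) = Add(Add(-18443, Add(Rational(16, 31), 50, -97)), 3096) = Add(Add(-18443, Rational(-1441, 31)), 3096) = Add(Rational(-573174, 31), 3096) = Rational(-477198, 31)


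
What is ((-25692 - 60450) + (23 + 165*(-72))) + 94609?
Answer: -3390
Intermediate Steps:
((-25692 - 60450) + (23 + 165*(-72))) + 94609 = (-86142 + (23 - 11880)) + 94609 = (-86142 - 11857) + 94609 = -97999 + 94609 = -3390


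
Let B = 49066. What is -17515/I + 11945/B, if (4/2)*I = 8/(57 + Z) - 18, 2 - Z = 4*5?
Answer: 33520393525/17025902 ≈ 1968.8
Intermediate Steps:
Z = -18 (Z = 2 - 4*5 = 2 - 1*20 = 2 - 20 = -18)
I = -347/39 (I = (8/(57 - 18) - 18)/2 = (8/39 - 18)/2 = (½)*(-694/39) = -347/39 ≈ -8.8974)
-17515/I + 11945/B = -17515/(-347/39) + 11945/49066 = -17515*(-39/347) + 11945*(1/49066) = 683085/347 + 11945/49066 = 33520393525/17025902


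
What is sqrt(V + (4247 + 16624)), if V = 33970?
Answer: sqrt(54841) ≈ 234.18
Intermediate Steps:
sqrt(V + (4247 + 16624)) = sqrt(33970 + (4247 + 16624)) = sqrt(33970 + 20871) = sqrt(54841)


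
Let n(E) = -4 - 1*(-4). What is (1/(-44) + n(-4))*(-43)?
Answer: 43/44 ≈ 0.97727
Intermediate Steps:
n(E) = 0 (n(E) = -4 + 4 = 0)
(1/(-44) + n(-4))*(-43) = (1/(-44) + 0)*(-43) = (-1/44 + 0)*(-43) = -1/44*(-43) = 43/44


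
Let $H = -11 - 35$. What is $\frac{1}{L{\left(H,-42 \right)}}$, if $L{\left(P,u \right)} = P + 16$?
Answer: $- \frac{1}{30} \approx -0.033333$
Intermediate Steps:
$H = -46$
$L{\left(P,u \right)} = 16 + P$
$\frac{1}{L{\left(H,-42 \right)}} = \frac{1}{16 - 46} = \frac{1}{-30} = - \frac{1}{30}$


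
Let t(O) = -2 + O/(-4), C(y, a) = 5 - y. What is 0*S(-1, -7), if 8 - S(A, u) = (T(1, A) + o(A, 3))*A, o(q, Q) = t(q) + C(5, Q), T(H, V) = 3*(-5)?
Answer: 0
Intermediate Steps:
t(O) = -2 - O/4 (t(O) = -2 + O*(-1/4) = -2 - O/4)
T(H, V) = -15
o(q, Q) = -2 - q/4 (o(q, Q) = (-2 - q/4) + (5 - 1*5) = (-2 - q/4) + (5 - 5) = (-2 - q/4) + 0 = -2 - q/4)
S(A, u) = 8 - A*(-17 - A/4) (S(A, u) = 8 - (-15 + (-2 - A/4))*A = 8 - (-17 - A/4)*A = 8 - A*(-17 - A/4))
0*S(-1, -7) = 0*(8 + 17*(-1) + (1/4)*(-1)**2) = 0*(8 - 17 + (1/4)*1) = 0*(8 - 17 + 1/4) = 0*(-35/4) = 0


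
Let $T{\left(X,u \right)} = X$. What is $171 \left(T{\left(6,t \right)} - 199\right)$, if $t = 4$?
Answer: $-33003$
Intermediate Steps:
$171 \left(T{\left(6,t \right)} - 199\right) = 171 \left(6 - 199\right) = 171 \left(-193\right) = -33003$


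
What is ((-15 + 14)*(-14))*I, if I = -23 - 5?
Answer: -392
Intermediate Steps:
I = -28
((-15 + 14)*(-14))*I = ((-15 + 14)*(-14))*(-28) = -1*(-14)*(-28) = 14*(-28) = -392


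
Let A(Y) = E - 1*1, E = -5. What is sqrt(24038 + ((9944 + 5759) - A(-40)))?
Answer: sqrt(39747) ≈ 199.37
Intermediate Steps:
A(Y) = -6 (A(Y) = -5 - 1*1 = -5 - 1 = -6)
sqrt(24038 + ((9944 + 5759) - A(-40))) = sqrt(24038 + ((9944 + 5759) - 1*(-6))) = sqrt(24038 + (15703 + 6)) = sqrt(24038 + 15709) = sqrt(39747)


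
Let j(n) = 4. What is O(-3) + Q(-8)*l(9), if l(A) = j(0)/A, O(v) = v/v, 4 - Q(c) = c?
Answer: 19/3 ≈ 6.3333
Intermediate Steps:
Q(c) = 4 - c
O(v) = 1
l(A) = 4/A
O(-3) + Q(-8)*l(9) = 1 + (4 - 1*(-8))*(4/9) = 1 + (4 + 8)*(4*(1/9)) = 1 + 12*(4/9) = 1 + 16/3 = 19/3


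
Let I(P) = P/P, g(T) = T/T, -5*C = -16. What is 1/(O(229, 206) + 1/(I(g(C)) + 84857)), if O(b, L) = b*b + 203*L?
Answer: 84858/7998630223 ≈ 1.0609e-5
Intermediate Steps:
O(b, L) = b² + 203*L
C = 16/5 (C = -⅕*(-16) = 16/5 ≈ 3.2000)
g(T) = 1
I(P) = 1
1/(O(229, 206) + 1/(I(g(C)) + 84857)) = 1/((229² + 203*206) + 1/(1 + 84857)) = 1/((52441 + 41818) + 1/84858) = 1/(94259 + 1/84858) = 1/(7998630223/84858) = 84858/7998630223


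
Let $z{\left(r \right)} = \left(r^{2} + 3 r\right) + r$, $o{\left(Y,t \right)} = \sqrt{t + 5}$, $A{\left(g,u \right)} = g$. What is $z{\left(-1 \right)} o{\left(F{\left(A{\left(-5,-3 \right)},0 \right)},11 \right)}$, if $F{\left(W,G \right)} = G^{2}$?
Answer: $-12$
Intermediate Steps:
$o{\left(Y,t \right)} = \sqrt{5 + t}$
$z{\left(r \right)} = r^{2} + 4 r$
$z{\left(-1 \right)} o{\left(F{\left(A{\left(-5,-3 \right)},0 \right)},11 \right)} = - (4 - 1) \sqrt{5 + 11} = \left(-1\right) 3 \sqrt{16} = \left(-3\right) 4 = -12$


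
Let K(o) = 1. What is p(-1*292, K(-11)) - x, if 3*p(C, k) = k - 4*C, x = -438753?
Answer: 1317428/3 ≈ 4.3914e+5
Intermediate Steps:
p(C, k) = -4*C/3 + k/3 (p(C, k) = (k - 4*C)/3 = -4*C/3 + k/3)
p(-1*292, K(-11)) - x = (-(-4)*292/3 + (⅓)*1) - 1*(-438753) = (-4/3*(-292) + ⅓) + 438753 = (1168/3 + ⅓) + 438753 = 1169/3 + 438753 = 1317428/3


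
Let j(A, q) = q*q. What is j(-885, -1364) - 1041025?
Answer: 819471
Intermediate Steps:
j(A, q) = q²
j(-885, -1364) - 1041025 = (-1364)² - 1041025 = 1860496 - 1041025 = 819471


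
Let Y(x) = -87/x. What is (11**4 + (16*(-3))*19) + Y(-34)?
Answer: 466873/34 ≈ 13732.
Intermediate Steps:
(11**4 + (16*(-3))*19) + Y(-34) = (11**4 + (16*(-3))*19) - 87/(-34) = (14641 - 48*19) - 87*(-1/34) = (14641 - 912) + 87/34 = 13729 + 87/34 = 466873/34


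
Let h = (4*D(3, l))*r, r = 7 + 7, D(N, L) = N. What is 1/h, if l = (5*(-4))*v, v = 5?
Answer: 1/168 ≈ 0.0059524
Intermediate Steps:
l = -100 (l = (5*(-4))*5 = -20*5 = -100)
r = 14
h = 168 (h = (4*3)*14 = 12*14 = 168)
1/h = 1/168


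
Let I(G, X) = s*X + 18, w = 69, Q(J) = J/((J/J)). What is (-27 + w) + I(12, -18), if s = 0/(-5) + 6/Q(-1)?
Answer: 168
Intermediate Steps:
Q(J) = J (Q(J) = J/1 = J*1 = J)
s = -6 (s = 0/(-5) + 6/(-1) = 0*(-1/5) + 6*(-1) = 0 - 6 = -6)
I(G, X) = 18 - 6*X (I(G, X) = -6*X + 18 = 18 - 6*X)
(-27 + w) + I(12, -18) = (-27 + 69) + (18 - 6*(-18)) = 42 + (18 + 108) = 42 + 126 = 168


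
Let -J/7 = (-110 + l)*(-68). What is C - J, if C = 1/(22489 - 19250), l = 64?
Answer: 70921145/3239 ≈ 21896.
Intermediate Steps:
J = -21896 (J = -7*(-110 + 64)*(-68) = -(-322)*(-68) = -7*3128 = -21896)
C = 1/3239 ≈ 0.00030874
C - J = 1/3239 - 1*(-21896) = 1/3239 + 21896 = 70921145/3239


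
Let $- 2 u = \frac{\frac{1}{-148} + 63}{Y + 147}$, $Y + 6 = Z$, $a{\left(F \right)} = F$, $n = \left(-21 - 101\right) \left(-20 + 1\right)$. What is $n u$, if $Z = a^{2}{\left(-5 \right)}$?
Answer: $- \frac{10805357}{24568} \approx -439.81$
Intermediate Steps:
$n = 2318$ ($n = \left(-122\right) \left(-19\right) = 2318$)
$Z = 25$ ($Z = \left(-5\right)^{2} = 25$)
$Y = 19$ ($Y = -6 + 25 = 19$)
$u = - \frac{9323}{49136}$ ($u = - \frac{\left(\frac{1}{-148} + 63\right) \frac{1}{19 + 147}}{2} = - \frac{\left(- \frac{1}{148} + 63\right) \frac{1}{166}}{2} = - \frac{\frac{9323}{148} \cdot \frac{1}{166}}{2} = \left(- \frac{1}{2}\right) \frac{9323}{24568} = - \frac{9323}{49136} \approx -0.18974$)
$n u = 2318 \left(- \frac{9323}{49136}\right) = - \frac{10805357}{24568}$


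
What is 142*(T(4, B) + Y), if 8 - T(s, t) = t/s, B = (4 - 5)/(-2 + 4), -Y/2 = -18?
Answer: 25063/4 ≈ 6265.8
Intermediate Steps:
Y = 36 (Y = -2*(-18) = 36)
B = -½ (B = -1/2 = -1*½ = -½ ≈ -0.50000)
T(s, t) = 8 - t/s
142*(T(4, B) + Y) = 142*((8 - 1*(-½)/4) + 36) = 142*((8 - 1*(-½)*¼) + 36) = 142*((8 + ⅛) + 36) = 142*(65/8 + 36) = 142*(353/8) = 25063/4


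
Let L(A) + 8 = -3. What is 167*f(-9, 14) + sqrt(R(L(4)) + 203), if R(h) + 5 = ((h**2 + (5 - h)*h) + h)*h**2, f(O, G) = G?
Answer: 2338 + 2*I*sqrt(1947) ≈ 2338.0 + 88.25*I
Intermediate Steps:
L(A) = -11 (L(A) = -8 - 3 = -11)
R(h) = -5 + h**2*(h + h**2 + h*(5 - h)) (R(h) = -5 + ((h**2 + (5 - h)*h) + h)*h**2 = -5 + ((h**2 + h*(5 - h)) + h)*h**2 = -5 + (h + h**2 + h*(5 - h))*h**2 = -5 + h**2*(h + h**2 + h*(5 - h)))
167*f(-9, 14) + sqrt(R(L(4)) + 203) = 167*14 + sqrt((-5 + 6*(-11)**3) + 203) = 2338 + sqrt((-5 + 6*(-1331)) + 203) = 2338 + sqrt((-5 - 7986) + 203) = 2338 + sqrt(-7991 + 203) = 2338 + sqrt(-7788) = 2338 + 2*I*sqrt(1947)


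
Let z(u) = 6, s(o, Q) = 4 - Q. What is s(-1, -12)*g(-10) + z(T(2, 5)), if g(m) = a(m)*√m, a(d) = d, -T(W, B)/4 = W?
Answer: 6 - 160*I*√10 ≈ 6.0 - 505.96*I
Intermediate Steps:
T(W, B) = -4*W
g(m) = m^(3/2) (g(m) = m*√m = m^(3/2))
s(-1, -12)*g(-10) + z(T(2, 5)) = (4 - 1*(-12))*(-10)^(3/2) + 6 = (4 + 12)*(-10*I*√10) + 6 = 16*(-10*I*√10) + 6 = -160*I*√10 + 6 = 6 - 160*I*√10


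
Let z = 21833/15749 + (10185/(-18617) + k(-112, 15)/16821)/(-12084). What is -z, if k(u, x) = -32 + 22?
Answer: -82622786745284599/59597111214076212 ≈ -1.3864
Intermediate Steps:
k(u, x) = -10
z = 82622786745284599/59597111214076212 (z = 21833/15749 + (10185/(-18617) - 10/16821)/(-12084) = 21833*(1/15749) + (10185*(-1/18617) - 10*1/16821)*(-1/12084) = 21833/15749 + (-10185/18617 - 10/16821)*(-1/12084) = 21833/15749 - 171508055/313156557*(-1/12084) = 21833/15749 + 171508055/3784183834788 = 82622786745284599/59597111214076212 ≈ 1.3864)
-z = -1*82622786745284599/59597111214076212 = -82622786745284599/59597111214076212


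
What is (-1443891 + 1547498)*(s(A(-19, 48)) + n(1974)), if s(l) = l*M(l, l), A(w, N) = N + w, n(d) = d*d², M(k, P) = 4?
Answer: 796949037013780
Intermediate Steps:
n(d) = d³
s(l) = 4*l (s(l) = l*4 = 4*l)
(-1443891 + 1547498)*(s(A(-19, 48)) + n(1974)) = (-1443891 + 1547498)*(4*(48 - 19) + 1974³) = 103607*(4*29 + 7692038424) = 103607*(116 + 7692038424) = 103607*7692038540 = 796949037013780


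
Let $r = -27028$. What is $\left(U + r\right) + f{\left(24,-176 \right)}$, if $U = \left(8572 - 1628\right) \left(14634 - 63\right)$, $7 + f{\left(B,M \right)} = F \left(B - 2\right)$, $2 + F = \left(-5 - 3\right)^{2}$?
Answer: $101155353$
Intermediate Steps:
$F = 62$ ($F = -2 + \left(-5 - 3\right)^{2} = -2 + \left(-8\right)^{2} = -2 + 64 = 62$)
$f{\left(B,M \right)} = -131 + 62 B$ ($f{\left(B,M \right)} = -7 + 62 \left(B - 2\right) = -7 + 62 \left(-2 + B\right) = -7 + \left(-124 + 62 B\right) = -131 + 62 B$)
$U = 101181024$ ($U = 6944 \cdot 14571 = 101181024$)
$\left(U + r\right) + f{\left(24,-176 \right)} = \left(101181024 - 27028\right) + \left(-131 + 62 \cdot 24\right) = 101153996 + \left(-131 + 1488\right) = 101153996 + 1357 = 101155353$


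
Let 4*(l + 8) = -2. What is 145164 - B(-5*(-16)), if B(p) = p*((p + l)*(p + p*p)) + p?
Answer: -36920516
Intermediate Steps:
l = -17/2 (l = -8 + (¼)*(-2) = -8 - ½ = -17/2 ≈ -8.5000)
B(p) = p + p*(-17/2 + p)*(p + p²) (B(p) = p*((p - 17/2)*(p + p*p)) + p = p*((-17/2 + p)*(p + p²)) + p = p*(-17/2 + p)*(p + p²) + p = p + p*(-17/2 + p)*(p + p²))
145164 - B(-5*(-16)) = 145164 - (-5*(-16))*(2 - (-85)*(-16) - 15*(-5*(-16))² + 2*(-5*(-16))³)/2 = 145164 - 80*(2 - 17*80 - 15*80² + 2*80³)/2 = 145164 - 80*(2 - 1360 - 15*6400 + 2*512000)/2 = 145164 - 80*(2 - 1360 - 96000 + 1024000)/2 = 145164 - 80*926642/2 = 145164 - 1*37065680 = 145164 - 37065680 = -36920516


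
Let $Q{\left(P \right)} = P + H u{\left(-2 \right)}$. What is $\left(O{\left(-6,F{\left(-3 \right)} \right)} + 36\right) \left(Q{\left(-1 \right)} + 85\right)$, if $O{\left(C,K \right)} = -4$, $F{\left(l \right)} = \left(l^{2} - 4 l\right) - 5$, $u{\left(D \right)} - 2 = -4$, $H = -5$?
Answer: $3008$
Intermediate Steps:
$u{\left(D \right)} = -2$ ($u{\left(D \right)} = 2 - 4 = -2$)
$F{\left(l \right)} = -5 + l^{2} - 4 l$
$Q{\left(P \right)} = 10 + P$ ($Q{\left(P \right)} = P - -10 = P + 10 = 10 + P$)
$\left(O{\left(-6,F{\left(-3 \right)} \right)} + 36\right) \left(Q{\left(-1 \right)} + 85\right) = \left(-4 + 36\right) \left(\left(10 - 1\right) + 85\right) = 32 \left(9 + 85\right) = 32 \cdot 94 = 3008$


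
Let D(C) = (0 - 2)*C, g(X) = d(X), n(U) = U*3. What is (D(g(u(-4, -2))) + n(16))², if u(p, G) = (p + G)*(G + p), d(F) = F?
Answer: 576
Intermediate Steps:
u(p, G) = (G + p)² (u(p, G) = (G + p)*(G + p) = (G + p)²)
n(U) = 3*U
g(X) = X
D(C) = -2*C
(D(g(u(-4, -2))) + n(16))² = (-2*(-2 - 4)² + 3*16)² = (-2*(-6)² + 48)² = (-2*36 + 48)² = (-72 + 48)² = (-24)² = 576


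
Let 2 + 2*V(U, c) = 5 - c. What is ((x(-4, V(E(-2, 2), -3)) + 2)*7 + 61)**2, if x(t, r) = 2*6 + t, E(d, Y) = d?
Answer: 17161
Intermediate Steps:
V(U, c) = 3/2 - c/2 (V(U, c) = -1 + (5 - c)/2 = -1 + (5/2 - c/2) = 3/2 - c/2)
x(t, r) = 12 + t
((x(-4, V(E(-2, 2), -3)) + 2)*7 + 61)**2 = (((12 - 4) + 2)*7 + 61)**2 = ((8 + 2)*7 + 61)**2 = (10*7 + 61)**2 = (70 + 61)**2 = 131**2 = 17161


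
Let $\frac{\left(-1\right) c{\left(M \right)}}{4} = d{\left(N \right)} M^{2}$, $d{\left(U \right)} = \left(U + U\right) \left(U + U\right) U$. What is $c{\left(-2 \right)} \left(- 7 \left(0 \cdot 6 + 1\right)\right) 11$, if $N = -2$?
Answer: $-39424$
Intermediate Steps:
$d{\left(U \right)} = 4 U^{3}$ ($d{\left(U \right)} = 2 U 2 U U = 4 U^{2} U = 4 U^{3}$)
$c{\left(M \right)} = 128 M^{2}$ ($c{\left(M \right)} = - 4 \cdot 4 \left(-2\right)^{3} M^{2} = - 4 \cdot 4 \left(-8\right) M^{2} = - 4 \left(- 32 M^{2}\right) = 128 M^{2}$)
$c{\left(-2 \right)} \left(- 7 \left(0 \cdot 6 + 1\right)\right) 11 = 128 \left(-2\right)^{2} \left(- 7 \left(0 \cdot 6 + 1\right)\right) 11 = 128 \cdot 4 \left(- 7 \left(0 + 1\right)\right) 11 = 512 \left(\left(-7\right) 1\right) 11 = 512 \left(-7\right) 11 = \left(-3584\right) 11 = -39424$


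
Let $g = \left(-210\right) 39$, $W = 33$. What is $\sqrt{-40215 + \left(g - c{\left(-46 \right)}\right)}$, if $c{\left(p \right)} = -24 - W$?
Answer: $6 i \sqrt{1343} \approx 219.88 i$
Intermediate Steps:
$g = -8190$
$c{\left(p \right)} = -57$ ($c{\left(p \right)} = -24 - 33 = -57$)
$\sqrt{-40215 + \left(g - c{\left(-46 \right)}\right)} = \sqrt{-40215 - 8133} = \sqrt{-48348} = 6 i \sqrt{1343}$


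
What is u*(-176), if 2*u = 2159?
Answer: -189992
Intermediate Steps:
u = 2159/2 (u = (½)*2159 = 2159/2 ≈ 1079.5)
u*(-176) = (2159/2)*(-176) = -189992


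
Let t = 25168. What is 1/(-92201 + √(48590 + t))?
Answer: -92201/8500950643 - √73758/8500950643 ≈ -1.0878e-5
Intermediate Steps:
1/(-92201 + √(48590 + t)) = 1/(-92201 + √(48590 + 25168)) = 1/(-92201 + √73758)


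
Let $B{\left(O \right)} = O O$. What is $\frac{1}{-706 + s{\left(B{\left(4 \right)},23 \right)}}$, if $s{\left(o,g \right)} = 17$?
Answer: $- \frac{1}{689} \approx -0.0014514$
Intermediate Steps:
$B{\left(O \right)} = O^{2}$
$\frac{1}{-706 + s{\left(B{\left(4 \right)},23 \right)}} = \frac{1}{-706 + 17} = \frac{1}{-689} = - \frac{1}{689}$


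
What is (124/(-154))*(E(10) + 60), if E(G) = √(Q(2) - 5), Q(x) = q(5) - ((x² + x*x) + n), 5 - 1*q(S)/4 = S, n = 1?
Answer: -3720/77 - 62*I*√14/77 ≈ -48.312 - 3.0128*I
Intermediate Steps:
q(S) = 20 - 4*S
Q(x) = -1 - 2*x² (Q(x) = (20 - 4*5) - ((x² + x*x) + 1) = (20 - 20) - ((x² + x²) + 1) = 0 - (2*x² + 1) = 0 - (1 + 2*x²) = 0 + (-1 - 2*x²) = -1 - 2*x²)
E(G) = I*√14 (E(G) = √((-1 - 2*2²) - 5) = √((-1 - 2*4) - 5) = √((-1 - 8) - 5) = √(-9 - 5) = √(-14) = I*√14)
(124/(-154))*(E(10) + 60) = (124/(-154))*(I*√14 + 60) = (124*(-1/154))*(60 + I*√14) = -62*(60 + I*√14)/77 = -3720/77 - 62*I*√14/77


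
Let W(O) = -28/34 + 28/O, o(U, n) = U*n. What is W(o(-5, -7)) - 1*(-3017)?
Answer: 256443/85 ≈ 3017.0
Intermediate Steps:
W(O) = -14/17 + 28/O (W(O) = -28*1/34 + 28/O = -14/17 + 28/O)
W(o(-5, -7)) - 1*(-3017) = (-14/17 + 28/((-5*(-7)))) - 1*(-3017) = (-14/17 + 28/35) + 3017 = (-14/17 + 28*(1/35)) + 3017 = (-14/17 + ⅘) + 3017 = -2/85 + 3017 = 256443/85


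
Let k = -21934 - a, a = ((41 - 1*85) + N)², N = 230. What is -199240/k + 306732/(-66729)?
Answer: -134815800/125739679 ≈ -1.0722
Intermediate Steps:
a = 34596 (a = ((41 - 1*85) + 230)² = ((41 - 85) + 230)² = (-44 + 230)² = 186² = 34596)
k = -56530 (k = -21934 - 1*34596 = -21934 - 34596 = -56530)
-199240/k + 306732/(-66729) = -199240/(-56530) + 306732/(-66729) = -199240*(-1/56530) + 306732*(-1/66729) = 19924/5653 - 102244/22243 = -134815800/125739679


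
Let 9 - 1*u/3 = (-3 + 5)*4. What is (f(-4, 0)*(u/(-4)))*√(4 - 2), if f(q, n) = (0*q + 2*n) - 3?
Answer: 9*√2/4 ≈ 3.1820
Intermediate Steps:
u = 3 (u = 27 - 3*(-3 + 5)*4 = 27 - 6*4 = 27 - 3*8 = 27 - 24 = 3)
f(q, n) = -3 + 2*n (f(q, n) = (0 + 2*n) - 3 = 2*n - 3 = -3 + 2*n)
(f(-4, 0)*(u/(-4)))*√(4 - 2) = ((-3 + 2*0)*(3/(-4)))*√(4 - 2) = ((-3 + 0)*(3*(-¼)))*√2 = (-3*(-¾))*√2 = 9*√2/4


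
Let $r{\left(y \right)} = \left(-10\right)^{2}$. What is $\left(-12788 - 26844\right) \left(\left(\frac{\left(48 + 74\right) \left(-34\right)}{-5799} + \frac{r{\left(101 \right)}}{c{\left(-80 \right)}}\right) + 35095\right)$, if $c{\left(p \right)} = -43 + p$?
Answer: $- \frac{110231505164912}{79253} \approx -1.3909 \cdot 10^{9}$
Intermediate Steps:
$r{\left(y \right)} = 100$
$\left(-12788 - 26844\right) \left(\left(\frac{\left(48 + 74\right) \left(-34\right)}{-5799} + \frac{r{\left(101 \right)}}{c{\left(-80 \right)}}\right) + 35095\right) = \left(-12788 - 26844\right) \left(\left(\frac{\left(48 + 74\right) \left(-34\right)}{-5799} + \frac{100}{-43 - 80}\right) + 35095\right) = - 39632 \left(\left(122 \left(-34\right) \left(- \frac{1}{5799}\right) + \frac{100}{-123}\right) + 35095\right) = - 39632 \left(\left(\left(-4148\right) \left(- \frac{1}{5799}\right) + 100 \left(- \frac{1}{123}\right)\right) + 35095\right) = - 39632 \left(\left(\frac{4148}{5799} - \frac{100}{123}\right) + 35095\right) = - 39632 \left(- \frac{7744}{79253} + 35095\right) = \left(-39632\right) \frac{2781376291}{79253} = - \frac{110231505164912}{79253}$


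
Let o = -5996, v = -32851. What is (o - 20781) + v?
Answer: -59628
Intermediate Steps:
(o - 20781) + v = (-5996 - 20781) - 32851 = -26777 - 32851 = -59628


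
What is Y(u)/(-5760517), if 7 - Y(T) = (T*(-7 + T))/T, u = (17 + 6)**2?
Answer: 515/5760517 ≈ 8.9402e-5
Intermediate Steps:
u = 529 (u = 23**2 = 529)
Y(T) = 14 - T (Y(T) = 7 - T*(-7 + T)/T = 7 - (-7 + T) = 7 + (7 - T) = 14 - T)
Y(u)/(-5760517) = (14 - 1*529)/(-5760517) = (14 - 529)*(-1/5760517) = -515*(-1/5760517) = 515/5760517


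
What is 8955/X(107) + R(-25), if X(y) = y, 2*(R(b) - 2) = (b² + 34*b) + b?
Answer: -4206/107 ≈ -39.308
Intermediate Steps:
R(b) = 2 + b²/2 + 35*b/2 (R(b) = 2 + ((b² + 34*b) + b)/2 = 2 + (b² + 35*b)/2 = 2 + (b²/2 + 35*b/2) = 2 + b²/2 + 35*b/2)
8955/X(107) + R(-25) = 8955/107 + (2 + (½)*(-25)² + (35/2)*(-25)) = 8955*(1/107) + (2 + (½)*625 - 875/2) = 8955/107 + (2 + 625/2 - 875/2) = 8955/107 - 123 = -4206/107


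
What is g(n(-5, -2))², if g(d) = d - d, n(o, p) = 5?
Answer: 0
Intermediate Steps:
g(d) = 0
g(n(-5, -2))² = 0² = 0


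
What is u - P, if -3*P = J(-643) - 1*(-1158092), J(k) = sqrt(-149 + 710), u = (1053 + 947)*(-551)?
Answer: -2147908/3 + sqrt(561)/3 ≈ -7.1596e+5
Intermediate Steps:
u = -1102000 (u = 2000*(-551) = -1102000)
J(k) = sqrt(561)
P = -1158092/3 - sqrt(561)/3 (P = -(sqrt(561) - 1*(-1158092))/3 = -(sqrt(561) + 1158092)/3 = -(1158092 + sqrt(561))/3 = -1158092/3 - sqrt(561)/3 ≈ -3.8604e+5)
u - P = -1102000 - (-1158092/3 - sqrt(561)/3) = -1102000 + (1158092/3 + sqrt(561)/3) = -2147908/3 + sqrt(561)/3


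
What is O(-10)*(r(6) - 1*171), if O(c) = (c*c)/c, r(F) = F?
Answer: 1650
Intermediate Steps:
O(c) = c (O(c) = c²/c = c)
O(-10)*(r(6) - 1*171) = -10*(6 - 1*171) = -10*(6 - 171) = -10*(-165) = 1650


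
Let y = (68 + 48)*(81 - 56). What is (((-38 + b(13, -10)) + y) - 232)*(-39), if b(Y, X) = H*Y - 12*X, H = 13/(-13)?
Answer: -106743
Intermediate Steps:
H = -1 (H = 13*(-1/13) = -1)
b(Y, X) = -Y - 12*X
y = 2900 (y = 116*25 = 2900)
(((-38 + b(13, -10)) + y) - 232)*(-39) = (((-38 + (-1*13 - 12*(-10))) + 2900) - 232)*(-39) = (((-38 + (-13 + 120)) + 2900) - 232)*(-39) = (((-38 + 107) + 2900) - 232)*(-39) = ((69 + 2900) - 232)*(-39) = (2969 - 232)*(-39) = 2737*(-39) = -106743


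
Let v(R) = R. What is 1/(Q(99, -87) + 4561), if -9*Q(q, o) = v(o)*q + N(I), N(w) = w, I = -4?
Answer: 9/49666 ≈ 0.00018121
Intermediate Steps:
Q(q, o) = 4/9 - o*q/9 (Q(q, o) = -(o*q - 4)/9 = -(-4 + o*q)/9 = 4/9 - o*q/9)
1/(Q(99, -87) + 4561) = 1/((4/9 - 1/9*(-87)*99) + 4561) = 1/((4/9 + 957) + 4561) = 1/(8617/9 + 4561) = 1/(49666/9) = 9/49666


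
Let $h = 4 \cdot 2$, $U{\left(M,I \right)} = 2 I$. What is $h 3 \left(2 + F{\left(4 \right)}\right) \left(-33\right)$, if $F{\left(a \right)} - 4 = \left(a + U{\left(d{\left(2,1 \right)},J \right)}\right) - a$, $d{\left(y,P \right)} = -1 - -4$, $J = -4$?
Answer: $1584$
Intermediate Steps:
$d{\left(y,P \right)} = 3$ ($d{\left(y,P \right)} = -1 + 4 = 3$)
$h = 8$
$F{\left(a \right)} = -4$ ($F{\left(a \right)} = 4 + \left(\left(a + 2 \left(-4\right)\right) - a\right) = 4 + \left(\left(a - 8\right) - a\right) = 4 + \left(\left(-8 + a\right) - a\right) = 4 - 8 = -4$)
$h 3 \left(2 + F{\left(4 \right)}\right) \left(-33\right) = 8 \cdot 3 \left(2 - 4\right) \left(-33\right) = 8 \cdot 3 \left(-2\right) \left(-33\right) = 8 \left(-6\right) \left(-33\right) = \left(-48\right) \left(-33\right) = 1584$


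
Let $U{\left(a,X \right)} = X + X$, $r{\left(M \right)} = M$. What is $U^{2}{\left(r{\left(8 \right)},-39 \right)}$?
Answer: $6084$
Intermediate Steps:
$U{\left(a,X \right)} = 2 X$
$U^{2}{\left(r{\left(8 \right)},-39 \right)} = \left(2 \left(-39\right)\right)^{2} = \left(-78\right)^{2} = 6084$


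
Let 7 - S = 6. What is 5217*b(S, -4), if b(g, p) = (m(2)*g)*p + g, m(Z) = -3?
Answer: 67821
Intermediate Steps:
S = 1 (S = 7 - 1*6 = 7 - 6 = 1)
b(g, p) = g - 3*g*p (b(g, p) = (-3*g)*p + g = -3*g*p + g = g - 3*g*p)
5217*b(S, -4) = 5217*(1*(1 - 3*(-4))) = 5217*(1*(1 + 12)) = 5217*(1*13) = 5217*13 = 67821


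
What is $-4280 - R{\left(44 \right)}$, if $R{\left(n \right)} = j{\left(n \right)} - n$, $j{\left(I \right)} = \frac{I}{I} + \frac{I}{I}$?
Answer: $-4238$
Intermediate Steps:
$j{\left(I \right)} = 2$ ($j{\left(I \right)} = 1 + 1 = 2$)
$R{\left(n \right)} = 2 - n$
$-4280 - R{\left(44 \right)} = -4280 - \left(2 - 44\right) = -4280 - -42 = -4280 + 42 = -4238$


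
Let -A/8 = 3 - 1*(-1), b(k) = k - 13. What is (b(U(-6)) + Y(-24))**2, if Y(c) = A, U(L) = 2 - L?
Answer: 1369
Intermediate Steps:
b(k) = -13 + k
A = -32 (A = -8*(3 - 1*(-1)) = -8*(3 + 1) = -8*4 = -32)
Y(c) = -32
(b(U(-6)) + Y(-24))**2 = ((-13 + (2 - 1*(-6))) - 32)**2 = ((-13 + (2 + 6)) - 32)**2 = ((-13 + 8) - 32)**2 = (-5 - 32)**2 = (-37)**2 = 1369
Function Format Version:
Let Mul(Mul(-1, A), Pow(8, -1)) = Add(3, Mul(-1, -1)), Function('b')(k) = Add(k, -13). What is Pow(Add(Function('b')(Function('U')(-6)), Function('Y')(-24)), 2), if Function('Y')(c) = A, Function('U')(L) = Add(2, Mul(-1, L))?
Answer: 1369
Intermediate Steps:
Function('b')(k) = Add(-13, k)
A = -32 (A = Mul(-8, Add(3, Mul(-1, -1))) = Mul(-8, Add(3, 1)) = Mul(-8, 4) = -32)
Function('Y')(c) = -32
Pow(Add(Function('b')(Function('U')(-6)), Function('Y')(-24)), 2) = Pow(Add(Add(-13, Add(2, Mul(-1, -6))), -32), 2) = Pow(Add(Add(-13, Add(2, 6)), -32), 2) = Pow(Add(Add(-13, 8), -32), 2) = Pow(Add(-5, -32), 2) = Pow(-37, 2) = 1369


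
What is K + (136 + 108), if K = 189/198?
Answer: 5389/22 ≈ 244.95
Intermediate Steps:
K = 21/22 (K = 189*(1/198) = 21/22 ≈ 0.95455)
K + (136 + 108) = 21/22 + (136 + 108) = 21/22 + 244 = 5389/22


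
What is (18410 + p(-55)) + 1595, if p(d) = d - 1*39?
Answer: 19911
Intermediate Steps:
p(d) = -39 + d (p(d) = d - 39 = -39 + d)
(18410 + p(-55)) + 1595 = (18410 + (-39 - 55)) + 1595 = (18410 - 94) + 1595 = 18316 + 1595 = 19911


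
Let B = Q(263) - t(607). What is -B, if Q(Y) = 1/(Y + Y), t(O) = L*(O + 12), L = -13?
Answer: -4232723/526 ≈ -8047.0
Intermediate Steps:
t(O) = -156 - 13*O (t(O) = -13*(O + 12) = -13*(12 + O) = -156 - 13*O)
Q(Y) = 1/(2*Y)
B = 4232723/526 (B = (½)/263 - (-156 - 13*607) = (½)*(1/263) - (-156 - 7891) = 1/526 - 1*(-8047) = 1/526 + 8047 = 4232723/526 ≈ 8047.0)
-B = -1*4232723/526 = -4232723/526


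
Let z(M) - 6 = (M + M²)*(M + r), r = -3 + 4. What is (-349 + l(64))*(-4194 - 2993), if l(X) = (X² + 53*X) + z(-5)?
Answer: -50776155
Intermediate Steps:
r = 1
z(M) = 6 + (1 + M)*(M + M²) (z(M) = 6 + (M + M²)*(M + 1) = 6 + (M + M²)*(1 + M) = 6 + (1 + M)*(M + M²))
l(X) = -74 + X² + 53*X (l(X) = (X² + 53*X) + (6 - 5 + (-5)³ + 2*(-5)²) = (X² + 53*X) + (6 - 5 - 125 + 2*25) = (X² + 53*X) + (6 - 5 - 125 + 50) = (X² + 53*X) - 74 = -74 + X² + 53*X)
(-349 + l(64))*(-4194 - 2993) = (-349 + (-74 + 64² + 53*64))*(-4194 - 2993) = (-349 + (-74 + 4096 + 3392))*(-7187) = (-349 + 7414)*(-7187) = 7065*(-7187) = -50776155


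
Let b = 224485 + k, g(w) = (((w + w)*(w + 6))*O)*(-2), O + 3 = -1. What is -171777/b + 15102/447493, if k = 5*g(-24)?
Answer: -72956907471/115920824185 ≈ -0.62937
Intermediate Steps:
O = -4 (O = -3 - 1 = -4)
g(w) = 16*w*(6 + w) (g(w) = (((w + w)*(w + 6))*(-4))*(-2) = (((2*w)*(6 + w))*(-4))*(-2) = ((2*w*(6 + w))*(-4))*(-2) = -8*w*(6 + w)*(-2) = 16*w*(6 + w))
k = 34560 (k = 5*(16*(-24)*(6 - 24)) = 5*(16*(-24)*(-18)) = 5*6912 = 34560)
b = 259045 (b = 224485 + 34560 = 259045)
-171777/b + 15102/447493 = -171777/259045 + 15102/447493 = -72956907471/115920824185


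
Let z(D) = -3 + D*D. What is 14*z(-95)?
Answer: 126308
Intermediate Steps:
z(D) = -3 + D²
14*z(-95) = 14*(-3 + (-95)²) = 14*(-3 + 9025) = 14*9022 = 126308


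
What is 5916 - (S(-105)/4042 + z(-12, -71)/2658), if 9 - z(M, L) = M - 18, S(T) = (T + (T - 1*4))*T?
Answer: 10583244613/1790606 ≈ 5910.4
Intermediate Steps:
S(T) = T*(-4 + 2*T) (S(T) = (T + (T - 4))*T = (T + (-4 + T))*T = (-4 + 2*T)*T = T*(-4 + 2*T))
z(M, L) = 27 - M (z(M, L) = 9 - (M - 18) = 9 - (-18 + M) = 9 + (18 - M) = 27 - M)
5916 - (S(-105)/4042 + z(-12, -71)/2658) = 5916 - ((2*(-105)*(-2 - 105))/4042 + (27 - 1*(-12))/2658) = 5916 - ((2*(-105)*(-107))*(1/4042) + (27 + 12)*(1/2658)) = 5916 - (22470*(1/4042) + 39*(1/2658)) = 5916 - (11235/2021 + 13/886) = 5916 - 1*9980483/1790606 = 5916 - 9980483/1790606 = 10583244613/1790606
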